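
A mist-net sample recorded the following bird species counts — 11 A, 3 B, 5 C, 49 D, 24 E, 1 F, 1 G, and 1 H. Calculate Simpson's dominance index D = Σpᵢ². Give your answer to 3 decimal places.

0.347

Total N = 11+3+5+49+24+1+1+1 = 95, so the proportions are 0.11579, 0.03158, 0.05263, 0.51579, 0.25263, 0.01053, 0.01053, 0.01053 (working shown to 5 dp, full precision carried).
D = 0.11579² + 0.03158² + 0.05263² + 0.51579² + 0.25263² + 0.01053² + 0.01053² + 0.01053² = 0.01341 + 0.00100 + 0.00277 + 0.26604 + 0.06382 + 0.00011 + 0.00011 + 0.00011 = 0.34737.
To 3 decimal places, D = 0.347.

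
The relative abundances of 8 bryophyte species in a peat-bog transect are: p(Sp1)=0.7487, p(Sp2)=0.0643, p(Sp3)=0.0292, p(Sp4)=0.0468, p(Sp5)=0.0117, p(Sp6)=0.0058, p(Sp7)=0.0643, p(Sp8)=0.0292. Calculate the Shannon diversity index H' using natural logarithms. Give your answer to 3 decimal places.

1.001

Each pᵢ ln pᵢ term (working shown to 5 dp, full precision carried): 0.7487×(-0.28942)=-0.21669, 0.0643×(-2.74420)=-0.17645, 0.0292×(-3.53359)=-0.10318, 0.0468×(-3.06187)=-0.14330, 0.0117×(-4.44817)=-0.05204, 0.0058×(-5.14990)=-0.02987, 0.0643×(-2.74420)=-0.17645, 0.0292×(-3.53359)=-0.10318.
Sum = -1.00116, so H' = 1.001.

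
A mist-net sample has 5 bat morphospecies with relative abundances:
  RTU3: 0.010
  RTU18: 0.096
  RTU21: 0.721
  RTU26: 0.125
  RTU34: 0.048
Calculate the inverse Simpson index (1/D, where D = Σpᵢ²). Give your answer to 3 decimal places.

1.828

D = 0.01² + 0.096² + 0.721² + 0.125² + 0.048² = 0.000100 + 0.009216 + 0.519841 + 0.015625 + 0.002304 = 0.547086 (working shown to 6 dp, full precision carried).
So 1/D = 1.82787, i.e. 1.828 to 3 decimal places.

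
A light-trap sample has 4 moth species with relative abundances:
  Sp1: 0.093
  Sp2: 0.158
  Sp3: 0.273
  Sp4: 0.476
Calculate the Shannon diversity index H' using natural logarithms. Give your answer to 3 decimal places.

1.220

Each pᵢ ln pᵢ term (working shown to 5 dp, full precision carried): 0.093×(-2.37516)=-0.22089, 0.158×(-1.84516)=-0.29154, 0.273×(-1.29828)=-0.35443, 0.476×(-0.74234)=-0.35335.
Sum = -1.22021, so H' = 1.220.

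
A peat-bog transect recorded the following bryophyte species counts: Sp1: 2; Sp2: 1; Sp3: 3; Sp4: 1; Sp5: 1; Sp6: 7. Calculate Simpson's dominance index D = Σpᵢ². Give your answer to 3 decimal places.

0.289

Total N = 2+1+3+1+1+7 = 15, so the proportions are 0.13333, 0.06667, 0.2, 0.06667, 0.06667, 0.46667 (working shown to 5 dp, full precision carried).
D = 0.13333² + 0.06667² + 0.2² + 0.06667² + 0.06667² + 0.46667² = 0.01778 + 0.00444 + 0.04000 + 0.00444 + 0.00444 + 0.21778 = 0.28889.
To 3 decimal places, D = 0.289.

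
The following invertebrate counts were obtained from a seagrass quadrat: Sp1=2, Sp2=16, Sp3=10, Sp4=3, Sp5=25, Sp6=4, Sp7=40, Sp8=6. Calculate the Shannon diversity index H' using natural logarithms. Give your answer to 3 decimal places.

1.679

Total N = 2+16+10+3+25+4+40+6 = 106, so the proportions are 0.01887, 0.15094, 0.09434, 0.0283, 0.23585, 0.03774, 0.37736, 0.0566 (working shown to 5 dp, full precision carried).
Each pᵢ ln pᵢ term: 0.01887×(-3.97029)=-0.07491, 0.15094×(-1.89085)=-0.28541, 0.09434×(-2.36085)=-0.22272, 0.0283×(-3.56483)=-0.10089, 0.23585×(-1.44456)=-0.34070, 0.03774×(-3.27714)=-0.12367, 0.37736×(-0.97456)=-0.36776, 0.0566×(-2.87168)=-0.16255.
Sum = -1.67861, so H' = 1.679.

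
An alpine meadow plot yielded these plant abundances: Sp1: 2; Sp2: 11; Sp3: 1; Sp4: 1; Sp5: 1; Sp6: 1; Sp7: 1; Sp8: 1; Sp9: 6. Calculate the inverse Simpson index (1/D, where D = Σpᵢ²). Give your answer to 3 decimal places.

Total N = 2+11+1+1+1+1+1+1+6 = 25, so the proportions are 0.08, 0.44, 0.04, 0.04, 0.04, 0.04, 0.04, 0.04, 0.24 (working shown to 7 dp, full precision carried).
D = 0.08² + 0.44² + 0.04² + 0.04² + 0.04² + 0.04² + 0.04² + 0.04² + 0.24² = 0.0064000 + 0.1936000 + 0.0016000 + 0.0016000 + 0.0016000 + 0.0016000 + 0.0016000 + 0.0016000 + 0.0576000 = 0.2672000.
So 1/D = 3.74251, i.e. 3.743 to 3 decimal places.

3.743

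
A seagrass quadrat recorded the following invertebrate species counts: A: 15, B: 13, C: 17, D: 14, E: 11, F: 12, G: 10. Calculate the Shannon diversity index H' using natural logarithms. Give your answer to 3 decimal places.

Total N = 15+13+17+14+11+12+10 = 92, so the proportions are 0.16304, 0.1413, 0.18478, 0.15217, 0.11957, 0.13043, 0.1087 (working shown to 5 dp, full precision carried).
Each pᵢ ln pᵢ term: 0.16304×(-1.81374)=-0.29572, 0.1413×(-1.95684)=-0.27651, 0.18478×(-1.68858)=-0.31202, 0.15217×(-1.88273)=-0.28650, 0.11957×(-2.12389)=-0.25394, 0.13043×(-2.03688)=-0.26568, 0.1087×(-2.21920)=-0.24122.
Sum = -1.93159, so H' = 1.932.

1.932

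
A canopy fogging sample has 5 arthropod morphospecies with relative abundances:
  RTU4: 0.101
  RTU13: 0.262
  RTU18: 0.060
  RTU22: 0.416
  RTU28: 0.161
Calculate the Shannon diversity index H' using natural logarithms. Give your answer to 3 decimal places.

Each pᵢ ln pᵢ term (working shown to 5 dp, full precision carried): 0.101×(-2.29263)=-0.23156, 0.262×(-1.33941)=-0.35093, 0.06×(-2.81341)=-0.16880, 0.416×(-0.87707)=-0.36486, 0.161×(-1.82635)=-0.29404.
Sum = -1.41019, so H' = 1.410.

1.410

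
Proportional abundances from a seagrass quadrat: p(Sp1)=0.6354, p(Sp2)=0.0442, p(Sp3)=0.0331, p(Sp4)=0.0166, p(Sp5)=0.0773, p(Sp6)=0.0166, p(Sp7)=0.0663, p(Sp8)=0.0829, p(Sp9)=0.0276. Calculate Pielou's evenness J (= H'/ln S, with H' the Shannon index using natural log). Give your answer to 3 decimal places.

H' = −Σ pᵢ ln pᵢ = −((-0.28815) + (-0.13786) + (-0.11281) + (-0.06803) + (-0.19789) + (-0.06803) + (-0.17991) + (-0.20643) + (-0.09908)) = 1.35821 (working shown to 5 dp, full precision carried).
With S = 9 species, ln S = 2.19722, so J = 1.35821/2.19722 = 0.61815, i.e. 0.618 to 3 decimal places.

0.618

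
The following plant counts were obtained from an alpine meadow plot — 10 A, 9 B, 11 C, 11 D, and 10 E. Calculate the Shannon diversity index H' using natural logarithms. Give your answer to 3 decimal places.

Total N = 10+9+11+11+10 = 51, so the proportions are 0.19608, 0.17647, 0.21569, 0.21569, 0.19608 (working shown to 5 dp, full precision carried).
Each pᵢ ln pᵢ term: 0.19608×(-1.62924)=-0.31946, 0.17647×(-1.73460)=-0.30611, 0.21569×(-1.53393)=-0.33085, 0.21569×(-1.53393)=-0.33085, 0.19608×(-1.62924)=-0.31946.
Sum = -1.60672, so H' = 1.607.

1.607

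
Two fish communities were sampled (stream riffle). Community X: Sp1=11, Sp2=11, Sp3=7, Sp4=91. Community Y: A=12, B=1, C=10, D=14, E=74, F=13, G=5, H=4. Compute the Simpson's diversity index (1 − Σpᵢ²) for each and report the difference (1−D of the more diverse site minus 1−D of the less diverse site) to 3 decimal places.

Community X: N=120, proportions 0.0916667, 0.0916667, 0.0583333, 0.7583333, giving 1−D = 0.4047222 (working shown to 7 dp, full precision carried).
Community Y: N=133, proportions 0.0902256, 0.0075188, 0.075188, 0.1052632, 0.556391, 0.0977444, 0.037594, 0.0300752, giving 1−D = 0.6536265.
Difference = |0.4047222 − 0.6536265| = 0.2489043, i.e. 0.249 to 3 decimal places.

0.249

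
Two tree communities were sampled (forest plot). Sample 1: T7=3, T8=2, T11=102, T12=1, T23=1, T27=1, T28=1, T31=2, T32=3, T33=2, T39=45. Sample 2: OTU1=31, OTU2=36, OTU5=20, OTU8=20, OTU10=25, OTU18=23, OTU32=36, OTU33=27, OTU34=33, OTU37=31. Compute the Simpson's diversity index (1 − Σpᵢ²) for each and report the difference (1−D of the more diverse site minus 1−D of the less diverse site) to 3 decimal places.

Sample 1: N=163, proportions 0.0184, 0.01227, 0.62577, 0.00613, 0.00613, 0.00613, 0.00613, 0.01227, 0.0184, 0.01227, 0.27607, giving 1−D = 0.53092 (working shown to 5 dp, full precision carried).
Sample 2: N=282, proportions 0.10993, 0.12766, 0.07092, 0.07092, 0.08865, 0.08156, 0.12766, 0.09574, 0.11702, 0.10993, giving 1−D = 0.89581.
Difference = |0.53092 − 0.89581| = 0.36489, i.e. 0.365 to 3 decimal places.

0.365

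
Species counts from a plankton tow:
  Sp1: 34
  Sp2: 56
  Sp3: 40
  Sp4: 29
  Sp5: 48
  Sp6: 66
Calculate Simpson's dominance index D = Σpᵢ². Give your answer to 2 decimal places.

Total N = 34+56+40+29+48+66 = 273, so the proportions are 0.1245, 0.2051, 0.1465, 0.1062, 0.1758, 0.2418 (working shown to 4 dp, full precision carried).
D = 0.1245² + 0.2051² + 0.1465² + 0.1062² + 0.1758² + 0.2418² = 0.0155 + 0.0421 + 0.0215 + 0.0113 + 0.0309 + 0.0584 = 0.1797.
To 2 decimal places, D = 0.18.

0.18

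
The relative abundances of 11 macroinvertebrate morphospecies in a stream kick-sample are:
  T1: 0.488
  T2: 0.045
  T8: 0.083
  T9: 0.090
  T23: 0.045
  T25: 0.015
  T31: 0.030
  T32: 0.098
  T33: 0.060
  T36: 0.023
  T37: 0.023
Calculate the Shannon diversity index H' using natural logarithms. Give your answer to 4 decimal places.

Each pᵢ ln pᵢ term (working shown to 6 dp, full precision carried): 0.488×(-0.717440)=-0.350111, 0.045×(-3.101093)=-0.139549, 0.083×(-2.488915)=-0.206580, 0.09×(-2.407946)=-0.216715, 0.045×(-3.101093)=-0.139549, 0.015×(-4.199705)=-0.062996, 0.03×(-3.506558)=-0.105197, 0.098×(-2.322788)=-0.227633, 0.06×(-2.813411)=-0.168805, 0.023×(-3.772261)=-0.086762, 0.023×(-3.772261)=-0.086762.
Sum = -1.790658, so H' = 1.7907.

1.7907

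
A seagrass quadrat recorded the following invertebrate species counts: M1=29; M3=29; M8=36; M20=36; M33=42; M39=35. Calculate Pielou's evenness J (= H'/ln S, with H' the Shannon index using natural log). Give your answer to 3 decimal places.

Total N = 29+29+36+36+42+35 = 207, so the proportions are 0.1401, 0.1401, 0.17391, 0.17391, 0.2029, 0.16908 (working shown to 5 dp, full precision carried).
H' = −Σ pᵢ ln pᵢ = −((-0.27535) + (-0.27535) + (-0.30421) + (-0.30421) + (-0.32363) + (-0.30052)) = 1.78327.
With S = 6 species, ln S = 1.79176, so J = 1.78327/1.79176 = 0.99526, i.e. 0.995 to 3 decimal places.

0.995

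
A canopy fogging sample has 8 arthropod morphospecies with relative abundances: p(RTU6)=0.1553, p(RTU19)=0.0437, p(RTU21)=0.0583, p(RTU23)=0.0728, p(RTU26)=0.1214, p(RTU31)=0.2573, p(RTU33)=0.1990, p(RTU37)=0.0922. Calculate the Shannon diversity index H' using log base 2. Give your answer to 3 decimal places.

Each pᵢ log₂ pᵢ term (working shown to 5 dp, full precision carried): 0.1553×(-2.68687)=-0.41727, 0.0437×(-4.51622)=-0.19736, 0.0583×(-4.10036)=-0.23905, 0.0728×(-3.77992)=-0.27518, 0.1214×(-3.04216)=-0.36932, 0.2573×(-1.95848)=-0.50392, 0.199×(-2.32916)=-0.46350, 0.0922×(-3.43909)=-0.31708.
Sum = -2.78268, so H' = 2.783.

2.783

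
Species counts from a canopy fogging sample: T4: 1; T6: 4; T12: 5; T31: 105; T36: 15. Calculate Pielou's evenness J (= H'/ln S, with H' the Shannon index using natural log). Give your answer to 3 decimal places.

0.430

Total N = 1+4+5+105+15 = 130, so the proportions are 0.00769, 0.03077, 0.03846, 0.80769, 0.11538 (working shown to 5 dp, full precision carried).
H' = −Σ pᵢ ln pᵢ = −((-0.03744) + (-0.10712) + (-0.12531) + (-0.17250) + (-0.24917)) = 0.69154.
With S = 5 species, ln S = 1.60944, so J = 0.69154/1.60944 = 0.42968, i.e. 0.430 to 3 decimal places.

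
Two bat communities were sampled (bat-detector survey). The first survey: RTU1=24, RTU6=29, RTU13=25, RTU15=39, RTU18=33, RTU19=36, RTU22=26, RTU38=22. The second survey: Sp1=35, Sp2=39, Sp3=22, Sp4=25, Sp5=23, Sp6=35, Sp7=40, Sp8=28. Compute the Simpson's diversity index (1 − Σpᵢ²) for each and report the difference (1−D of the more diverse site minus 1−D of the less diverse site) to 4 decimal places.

0.0012

The first survey: N=234, proportions 0.102564, 0.123932, 0.106838, 0.166667, 0.141026, 0.153846, 0.111111, 0.094017, giving 1−D = 0.870188 (working shown to 6 dp, full precision carried).
The second survey: N=247, proportions 0.1417, 0.157895, 0.089069, 0.101215, 0.093117, 0.1417, 0.161943, 0.11336, giving 1−D = 0.868987.
Difference = |0.870188 − 0.868987| = 0.001201, i.e. 0.0012 to 4 decimal places.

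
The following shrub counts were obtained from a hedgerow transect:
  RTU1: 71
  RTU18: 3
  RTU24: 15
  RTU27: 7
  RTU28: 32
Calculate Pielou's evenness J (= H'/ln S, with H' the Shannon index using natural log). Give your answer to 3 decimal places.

Total N = 71+3+15+7+32 = 128, so the proportions are 0.55469, 0.02344, 0.11719, 0.05469, 0.25 (working shown to 5 dp, full precision carried).
H' = −Σ pᵢ ln pᵢ = −((-0.32691) + (-0.08797) + (-0.25125) + (-0.15893) + (-0.34657)) = 1.17163.
With S = 5 species, ln S = 1.60944, so J = 1.17163/1.60944 = 0.72797, i.e. 0.728 to 3 decimal places.

0.728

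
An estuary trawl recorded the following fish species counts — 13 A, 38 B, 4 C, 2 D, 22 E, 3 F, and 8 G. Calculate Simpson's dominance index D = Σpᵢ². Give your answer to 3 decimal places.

Total N = 13+38+4+2+22+3+8 = 90, so the proportions are 0.14444, 0.42222, 0.04444, 0.02222, 0.24444, 0.03333, 0.08889 (working shown to 5 dp, full precision carried).
D = 0.14444² + 0.42222² + 0.04444² + 0.02222² + 0.24444² + 0.03333² + 0.08889² = 0.02086 + 0.17827 + 0.00198 + 0.00049 + 0.05975 + 0.00111 + 0.00790 = 0.27037.
To 3 decimal places, D = 0.270.

0.270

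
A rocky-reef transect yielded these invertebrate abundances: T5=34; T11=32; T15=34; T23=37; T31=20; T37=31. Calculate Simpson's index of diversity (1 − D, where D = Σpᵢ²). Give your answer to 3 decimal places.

0.828

Total N = 34+32+34+37+20+31 = 188, so the proportions are 0.18085, 0.17021, 0.18085, 0.19681, 0.10638, 0.16489 (working shown to 5 dp, full precision carried).
D = 0.18085² + 0.17021² + 0.18085² + 0.19681² + 0.10638² + 0.16489² = 0.03271 + 0.02897 + 0.03271 + 0.03873 + 0.01132 + 0.02719 = 0.17163.
So 1 − D = 0.82837, i.e. 0.828 to 3 decimal places.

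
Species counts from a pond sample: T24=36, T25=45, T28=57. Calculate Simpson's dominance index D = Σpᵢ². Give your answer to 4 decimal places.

Total N = 36+45+57 = 138, so the proportions are 0.26087, 0.326087, 0.413043 (working shown to 6 dp, full precision carried).
D = 0.26087² + 0.326087² + 0.413043² = 0.068053 + 0.106333 + 0.170605 = 0.344991.
To 4 decimal places, D = 0.3450.

0.3450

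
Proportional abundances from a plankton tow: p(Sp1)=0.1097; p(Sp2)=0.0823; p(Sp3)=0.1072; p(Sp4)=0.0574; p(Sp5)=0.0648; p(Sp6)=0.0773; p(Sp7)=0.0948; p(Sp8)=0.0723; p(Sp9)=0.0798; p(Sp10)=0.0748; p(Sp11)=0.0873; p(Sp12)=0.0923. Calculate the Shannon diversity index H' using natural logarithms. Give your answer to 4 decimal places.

2.4684

Each pᵢ ln pᵢ term (working shown to 6 dp, full precision carried): 0.1097×(-2.210006)=-0.242438, 0.0823×(-2.497384)=-0.205535, 0.1072×(-2.233059)=-0.239384, 0.0574×(-2.857711)=-0.164033, 0.0648×(-2.736450)=-0.177322, 0.0773×(-2.560061)=-0.197893, 0.0948×(-2.355986)=-0.223347, 0.0723×(-2.626931)=-0.189927, 0.0798×(-2.528232)=-0.201753, 0.0748×(-2.592937)=-0.193952, 0.0873×(-2.438405)=-0.212873, 0.0923×(-2.382711)=-0.219924.
Sum = -2.468380, so H' = 2.4684.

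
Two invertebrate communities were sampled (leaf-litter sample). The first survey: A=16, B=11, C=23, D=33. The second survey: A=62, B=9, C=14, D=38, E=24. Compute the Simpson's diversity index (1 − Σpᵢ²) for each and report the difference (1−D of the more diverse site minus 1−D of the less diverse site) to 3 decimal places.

0.005

The first survey: N=83, proportions 0.19277, 0.13253, 0.27711, 0.39759, giving 1−D = 0.71041 (working shown to 5 dp, full precision carried).
The second survey: N=147, proportions 0.42177, 0.06122, 0.09524, 0.2585, 0.16327, giving 1−D = 0.71581.
Difference = |0.71041 − 0.71581| = 0.00540, i.e. 0.005 to 3 decimal places.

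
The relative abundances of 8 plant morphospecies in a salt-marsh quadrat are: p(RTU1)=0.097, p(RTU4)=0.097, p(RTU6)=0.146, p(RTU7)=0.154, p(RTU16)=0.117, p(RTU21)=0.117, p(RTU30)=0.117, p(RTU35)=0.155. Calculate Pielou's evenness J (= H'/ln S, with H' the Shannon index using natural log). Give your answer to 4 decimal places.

0.9924

H' = −Σ pᵢ ln pᵢ = −((-0.226305) + (-0.226305) + (-0.280926) + (-0.288104) + (-0.251033) + (-0.251033) + (-0.251033) + (-0.288971)) = 2.063710 (working shown to 6 dp, full precision carried).
With S = 8 species, ln S = 2.079442, so J = 2.063710/2.079442 = 0.992435, i.e. 0.9924 to 4 decimal places.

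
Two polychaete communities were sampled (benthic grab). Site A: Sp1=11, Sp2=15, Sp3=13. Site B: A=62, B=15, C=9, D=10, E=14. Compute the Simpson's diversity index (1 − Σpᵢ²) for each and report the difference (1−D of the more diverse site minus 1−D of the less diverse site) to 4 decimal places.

Site A: N=39, proportions 0.282051, 0.384615, 0.333333, giving 1−D = 0.661407 (working shown to 6 dp, full precision carried).
Site B: N=110, proportions 0.563636, 0.136364, 0.081818, 0.090909, 0.127273, giving 1−D = 0.632562.
Difference = |0.661407 − 0.632562| = 0.028845, i.e. 0.0288 to 4 decimal places.

0.0288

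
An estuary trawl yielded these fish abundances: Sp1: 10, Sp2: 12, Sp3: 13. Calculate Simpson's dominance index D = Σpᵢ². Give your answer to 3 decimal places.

0.337

Total N = 10+12+13 = 35, so the proportions are 0.28571, 0.34286, 0.37143 (working shown to 5 dp, full precision carried).
D = 0.28571² + 0.34286² + 0.37143² = 0.08163 + 0.11755 + 0.13796 = 0.33714.
To 3 decimal places, D = 0.337.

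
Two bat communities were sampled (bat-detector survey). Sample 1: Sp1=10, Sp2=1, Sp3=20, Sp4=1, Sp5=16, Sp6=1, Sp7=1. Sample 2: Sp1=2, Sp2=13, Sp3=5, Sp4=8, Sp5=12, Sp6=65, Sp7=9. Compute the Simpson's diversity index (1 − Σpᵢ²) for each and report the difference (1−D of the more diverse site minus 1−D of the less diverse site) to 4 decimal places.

Sample 1: N=50, proportions 0.2, 0.02, 0.4, 0.02, 0.32, 0.02, 0.02, giving 1−D = 0.696000 (working shown to 6 dp, full precision carried).
Sample 2: N=114, proportions 0.017544, 0.114035, 0.04386, 0.070175, 0.105263, 0.570175, 0.078947, giving 1−D = 0.637427.
Difference = |0.696000 − 0.637427| = 0.058573, i.e. 0.0586 to 4 decimal places.

0.0586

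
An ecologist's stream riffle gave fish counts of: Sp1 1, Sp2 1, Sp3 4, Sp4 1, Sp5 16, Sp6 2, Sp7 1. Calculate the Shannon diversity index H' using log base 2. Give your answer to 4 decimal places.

1.8543

Total N = 1+1+4+1+16+2+1 = 26, so the proportions are 0.038462, 0.038462, 0.153846, 0.038462, 0.615385, 0.076923, 0.038462 (working shown to 6 dp, full precision carried).
Each pᵢ log₂ pᵢ term: 0.038462×(-4.700440)=-0.180786, 0.038462×(-4.700440)=-0.180786, 0.153846×(-2.700440)=-0.415452, 0.038462×(-4.700440)=-0.180786, 0.615385×(-0.700440)=-0.431040, 0.076923×(-3.700440)=-0.284649, 0.038462×(-4.700440)=-0.180786.
Sum = -1.854286, so H' = 1.8543.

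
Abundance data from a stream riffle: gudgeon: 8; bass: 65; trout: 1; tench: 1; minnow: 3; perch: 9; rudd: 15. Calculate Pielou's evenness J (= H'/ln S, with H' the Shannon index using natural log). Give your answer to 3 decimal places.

Total N = 8+65+1+1+3+9+15 = 102, so the proportions are 0.07843, 0.63725, 0.0098, 0.0098, 0.02941, 0.08824, 0.14706 (working shown to 5 dp, full precision carried).
H' = −Σ pᵢ ln pᵢ = −((-0.19965) + (-0.28714) + (-0.04534) + (-0.04534) + (-0.10372) + (-0.21421) + (-0.28190)) = 1.17730.
With S = 7 species, ln S = 1.94591, so J = 1.17730/1.94591 = 0.60501, i.e. 0.605 to 3 decimal places.

0.605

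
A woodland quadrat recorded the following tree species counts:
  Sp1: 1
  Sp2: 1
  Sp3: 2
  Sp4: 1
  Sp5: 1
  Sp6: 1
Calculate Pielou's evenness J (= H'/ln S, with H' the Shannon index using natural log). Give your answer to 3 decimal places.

Total N = 1+1+2+1+1+1 = 7, so the proportions are 0.14286, 0.14286, 0.28571, 0.14286, 0.14286, 0.14286 (working shown to 5 dp, full precision carried).
H' = −Σ pᵢ ln pᵢ = −((-0.27799) + (-0.27799) + (-0.35793) + (-0.27799) + (-0.27799) + (-0.27799)) = 1.74787.
With S = 6 species, ln S = 1.79176, so J = 1.74787/1.79176 = 0.97550, i.e. 0.976 to 3 decimal places.

0.976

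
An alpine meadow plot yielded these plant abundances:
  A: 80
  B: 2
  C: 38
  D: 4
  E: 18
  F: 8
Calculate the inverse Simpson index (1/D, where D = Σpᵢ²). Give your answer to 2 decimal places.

2.73

Total N = 80+2+38+4+18+8 = 150, so the proportions are 0.53333, 0.01333, 0.25333, 0.02667, 0.12, 0.05333 (working shown to 5 dp, full precision carried).
D = 0.53333² + 0.01333² + 0.25333² + 0.02667² + 0.12² + 0.05333² = 0.28444 + 0.00018 + 0.06418 + 0.00071 + 0.01440 + 0.00284 = 0.36676.
So 1/D = 2.7266, i.e. 2.73 to 2 decimal places.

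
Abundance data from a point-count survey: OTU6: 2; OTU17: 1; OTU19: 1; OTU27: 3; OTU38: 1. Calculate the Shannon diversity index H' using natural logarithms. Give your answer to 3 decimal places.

1.494

Total N = 2+1+1+3+1 = 8, so the proportions are 0.25, 0.125, 0.125, 0.375, 0.125 (working shown to 5 dp, full precision carried).
Each pᵢ ln pᵢ term: 0.25×(-1.38629)=-0.34657, 0.125×(-2.07944)=-0.25993, 0.125×(-2.07944)=-0.25993, 0.375×(-0.98083)=-0.36781, 0.125×(-2.07944)=-0.25993.
Sum = -1.49418, so H' = 1.494.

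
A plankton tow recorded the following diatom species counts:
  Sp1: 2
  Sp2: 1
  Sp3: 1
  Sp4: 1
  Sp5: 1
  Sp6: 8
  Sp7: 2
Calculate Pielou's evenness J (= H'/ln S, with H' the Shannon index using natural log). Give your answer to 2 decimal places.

0.80

Total N = 2+1+1+1+1+8+2 = 16, so the proportions are 0.125, 0.0625, 0.0625, 0.0625, 0.0625, 0.5, 0.125 (working shown to 4 dp, full precision carried).
H' = −Σ pᵢ ln pᵢ = −((-0.2599) + (-0.1733) + (-0.1733) + (-0.1733) + (-0.1733) + (-0.3466) + (-0.2599)) = 1.5596.
With S = 7 species, ln S = 1.9459, so J = 1.5596/1.9459 = 0.8015, i.e. 0.80 to 2 decimal places.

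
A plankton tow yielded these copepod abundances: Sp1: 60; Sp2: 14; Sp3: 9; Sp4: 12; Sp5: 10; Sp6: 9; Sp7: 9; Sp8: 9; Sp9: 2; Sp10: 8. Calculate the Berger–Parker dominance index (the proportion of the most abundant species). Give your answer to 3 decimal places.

0.423

Total N = 60+14+9+12+10+9+9+9+2+8 = 142, so the proportions are 0.42254, 0.09859, 0.06338, 0.08451, 0.07042, 0.06338, 0.06338, 0.06338, 0.01408, 0.05634 (working shown to 5 dp, full precision carried).
The largest proportion is 0.42254, i.e. d = 0.423 to 3 decimal places.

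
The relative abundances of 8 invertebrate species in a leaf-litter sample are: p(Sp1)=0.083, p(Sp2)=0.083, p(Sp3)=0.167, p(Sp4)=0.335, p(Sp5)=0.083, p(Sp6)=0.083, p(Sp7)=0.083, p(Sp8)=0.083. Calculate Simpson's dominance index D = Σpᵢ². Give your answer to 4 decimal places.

D = 0.083² + 0.083² + 0.167² + 0.335² + 0.083² + 0.083² + 0.083² + 0.083² = 0.006889 + 0.006889 + 0.027889 + 0.112225 + 0.006889 + 0.006889 + 0.006889 + 0.006889 = 0.181448 (working shown to 6 dp, full precision carried).
To 4 decimal places, D = 0.1814.

0.1814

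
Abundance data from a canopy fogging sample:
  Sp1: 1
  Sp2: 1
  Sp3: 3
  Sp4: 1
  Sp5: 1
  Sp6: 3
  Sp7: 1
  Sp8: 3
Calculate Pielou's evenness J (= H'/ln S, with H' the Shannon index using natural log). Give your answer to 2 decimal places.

Total N = 1+1+3+1+1+3+1+3 = 14, so the proportions are 0.0714, 0.0714, 0.2143, 0.0714, 0.0714, 0.2143, 0.0714, 0.2143 (working shown to 4 dp, full precision carried).
H' = −Σ pᵢ ln pᵢ = −((-0.1885) + (-0.1885) + (-0.3301) + (-0.1885) + (-0.1885) + (-0.3301) + (-0.1885) + (-0.3301)) = 1.9328.
With S = 8 species, ln S = 2.0794, so J = 1.9328/2.0794 = 0.9295, i.e. 0.93 to 2 decimal places.

0.93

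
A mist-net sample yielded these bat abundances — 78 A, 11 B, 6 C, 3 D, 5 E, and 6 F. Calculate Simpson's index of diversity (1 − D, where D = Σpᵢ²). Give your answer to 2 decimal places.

0.47

Total N = 78+11+6+3+5+6 = 109, so the proportions are 0.7156, 0.1009, 0.055, 0.0275, 0.0459, 0.055 (working shown to 4 dp, full precision carried).
D = 0.7156² + 0.1009² + 0.055² + 0.0275² + 0.0459² + 0.055² = 0.5121 + 0.0102 + 0.0030 + 0.0008 + 0.0021 + 0.0030 = 0.5312.
So 1 − D = 0.4688, i.e. 0.47 to 2 decimal places.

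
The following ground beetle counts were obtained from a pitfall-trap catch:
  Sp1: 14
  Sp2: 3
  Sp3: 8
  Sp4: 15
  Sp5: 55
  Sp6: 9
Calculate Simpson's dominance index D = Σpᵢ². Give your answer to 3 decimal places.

Total N = 14+3+8+15+55+9 = 104, so the proportions are 0.13462, 0.02885, 0.07692, 0.14423, 0.52885, 0.08654 (working shown to 5 dp, full precision carried).
D = 0.13462² + 0.02885² + 0.07692² + 0.14423² + 0.52885² + 0.08654² = 0.01812 + 0.00083 + 0.00592 + 0.02080 + 0.27968 + 0.00749 = 0.33284.
To 3 decimal places, D = 0.333.

0.333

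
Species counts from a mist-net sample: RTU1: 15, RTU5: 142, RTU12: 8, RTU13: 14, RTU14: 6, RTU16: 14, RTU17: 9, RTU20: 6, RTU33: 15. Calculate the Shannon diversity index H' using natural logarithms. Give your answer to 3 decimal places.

1.430

Total N = 15+142+8+14+6+14+9+6+15 = 229, so the proportions are 0.0655, 0.62009, 0.03493, 0.06114, 0.0262, 0.06114, 0.0393, 0.0262, 0.0655 (working shown to 5 dp, full precision carried).
Each pᵢ ln pᵢ term: 0.0655×(-2.72567)=-0.17854, 0.62009×(-0.47789)=-0.29634, 0.03493×(-3.35428)=-0.11718, 0.06114×(-2.79466)=-0.17085, 0.0262×(-3.64196)=-0.09542, 0.06114×(-2.79466)=-0.17085, 0.0393×(-3.23650)=-0.12720, 0.0262×(-3.64196)=-0.09542, 0.0655×(-2.72567)=-0.17854.
Sum = -1.43034, so H' = 1.430.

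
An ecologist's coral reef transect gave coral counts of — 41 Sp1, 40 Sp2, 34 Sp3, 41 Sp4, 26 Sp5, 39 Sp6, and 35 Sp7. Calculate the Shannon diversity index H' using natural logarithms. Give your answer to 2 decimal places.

1.94

Total N = 41+40+34+41+26+39+35 = 256, so the proportions are 0.1602, 0.1562, 0.1328, 0.1602, 0.1016, 0.1523, 0.1367 (working shown to 4 dp, full precision carried).
Each pᵢ ln pᵢ term: 0.1602×(-1.8316)=-0.2933, 0.1562×(-1.8563)=-0.2900, 0.1328×(-2.0188)=-0.2681, 0.1602×(-1.8316)=-0.2933, 0.1016×(-2.2871)=-0.2323, 0.1523×(-1.8816)=-0.2867, 0.1367×(-1.9898)=-0.2720.
Sum = -1.9358, so H' = 1.94.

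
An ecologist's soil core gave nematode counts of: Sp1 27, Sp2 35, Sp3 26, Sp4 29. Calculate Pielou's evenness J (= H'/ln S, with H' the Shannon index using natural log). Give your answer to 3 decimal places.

Total N = 27+35+26+29 = 117, so the proportions are 0.23077, 0.29915, 0.22222, 0.24786 (working shown to 5 dp, full precision carried).
H' = −Σ pᵢ ln pᵢ = −((-0.33839) + (-0.36102) + (-0.33424) + (-0.34574)) = 1.37938.
With S = 4 species, ln S = 1.38629, so J = 1.37938/1.38629 = 0.99501, i.e. 0.995 to 3 decimal places.

0.995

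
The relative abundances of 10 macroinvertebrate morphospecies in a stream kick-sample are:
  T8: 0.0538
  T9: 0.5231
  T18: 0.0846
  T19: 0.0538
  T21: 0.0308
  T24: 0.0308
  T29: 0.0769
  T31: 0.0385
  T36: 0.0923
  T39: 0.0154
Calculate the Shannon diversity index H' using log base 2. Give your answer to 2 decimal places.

2.43

Each pᵢ log₂ pᵢ term (working shown to 4 dp, full precision carried): 0.0538×(-4.2163)=-0.2268, 0.5231×(-0.9348)=-0.4890, 0.0846×(-3.5632)=-0.3014, 0.0538×(-4.2163)=-0.2268, 0.0308×(-5.0209)=-0.1546, 0.0308×(-5.0209)=-0.1546, 0.0769×(-3.7009)=-0.2846, 0.0385×(-4.6990)=-0.1809, 0.0923×(-3.4375)=-0.3173, 0.0154×(-6.0209)=-0.0927.
Sum = -2.4289, so H' = 2.43.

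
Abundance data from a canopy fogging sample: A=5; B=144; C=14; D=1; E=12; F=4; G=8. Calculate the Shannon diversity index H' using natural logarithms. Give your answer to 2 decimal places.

Total N = 5+144+14+1+12+4+8 = 188, so the proportions are 0.0266, 0.766, 0.0745, 0.0053, 0.0638, 0.0213, 0.0426 (working shown to 4 dp, full precision carried).
Each pᵢ ln pᵢ term: 0.0266×(-3.6270)=-0.0965, 0.766×(-0.2666)=-0.2042, 0.0745×(-2.5974)=-0.1934, 0.0053×(-5.2364)=-0.0279, 0.0638×(-2.7515)=-0.1756, 0.0213×(-3.8501)=-0.0819, 0.0426×(-3.1570)=-0.1343.
Sum = -0.9139, so H' = 0.91.

0.91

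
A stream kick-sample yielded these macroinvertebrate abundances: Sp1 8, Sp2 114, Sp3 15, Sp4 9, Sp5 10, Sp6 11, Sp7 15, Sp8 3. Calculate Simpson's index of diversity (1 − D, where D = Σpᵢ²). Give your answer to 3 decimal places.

Total N = 8+114+15+9+10+11+15+3 = 185, so the proportions are 0.04324, 0.61622, 0.08108, 0.04865, 0.05405, 0.05946, 0.08108, 0.01622 (working shown to 5 dp, full precision carried).
D = 0.04324² + 0.61622² + 0.08108² + 0.04865² + 0.05405² + 0.05946² + 0.08108² + 0.01622² = 0.00187 + 0.37972 + 0.00657 + 0.00237 + 0.00292 + 0.00354 + 0.00657 + 0.00026 = 0.40383.
So 1 − D = 0.59617, i.e. 0.596 to 3 decimal places.

0.596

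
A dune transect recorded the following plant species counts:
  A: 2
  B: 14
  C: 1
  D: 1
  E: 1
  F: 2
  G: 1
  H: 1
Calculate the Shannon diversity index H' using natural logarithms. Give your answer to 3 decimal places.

1.409

Total N = 2+14+1+1+1+2+1+1 = 23, so the proportions are 0.08696, 0.6087, 0.04348, 0.04348, 0.04348, 0.08696, 0.04348, 0.04348 (working shown to 5 dp, full precision carried).
Each pᵢ ln pᵢ term: 0.08696×(-2.44235)=-0.21238, 0.6087×(-0.49644)=-0.30218, 0.04348×(-3.13549)=-0.13633, 0.04348×(-3.13549)=-0.13633, 0.04348×(-3.13549)=-0.13633, 0.08696×(-2.44235)=-0.21238, 0.04348×(-3.13549)=-0.13633, 0.04348×(-3.13549)=-0.13633.
Sum = -1.40856, so H' = 1.409.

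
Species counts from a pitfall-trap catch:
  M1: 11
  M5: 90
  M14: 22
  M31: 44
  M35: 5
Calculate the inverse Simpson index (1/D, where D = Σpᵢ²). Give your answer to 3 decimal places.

Total N = 11+90+22+44+5 = 172, so the proportions are 0.063953, 0.523256, 0.127907, 0.255814, 0.02907 (working shown to 6 dp, full precision carried).
D = 0.063953² + 0.523256² + 0.127907² + 0.255814² + 0.02907² = 0.004090 + 0.273797 + 0.016360 + 0.065441 + 0.000845 = 0.360533.
So 1/D = 2.77367, i.e. 2.774 to 3 decimal places.

2.774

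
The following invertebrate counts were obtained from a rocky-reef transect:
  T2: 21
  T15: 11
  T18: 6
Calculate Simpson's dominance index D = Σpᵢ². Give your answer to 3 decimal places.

0.414

Total N = 21+11+6 = 38, so the proportions are 0.55263, 0.28947, 0.15789 (working shown to 5 dp, full precision carried).
D = 0.55263² + 0.28947² + 0.15789² = 0.30540 + 0.08380 + 0.02493 = 0.41413.
To 3 decimal places, D = 0.414.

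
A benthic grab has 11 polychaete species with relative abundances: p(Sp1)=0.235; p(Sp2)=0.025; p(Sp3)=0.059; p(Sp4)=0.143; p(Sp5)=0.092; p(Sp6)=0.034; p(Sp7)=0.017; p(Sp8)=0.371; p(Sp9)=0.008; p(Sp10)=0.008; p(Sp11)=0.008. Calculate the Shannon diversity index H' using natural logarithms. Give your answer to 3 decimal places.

Each pᵢ ln pᵢ term (working shown to 5 dp, full precision carried): 0.235×(-1.44817)=-0.34032, 0.025×(-3.68888)=-0.09222, 0.059×(-2.83022)=-0.16698, 0.143×(-1.94491)=-0.27812, 0.092×(-2.38597)=-0.21951, 0.034×(-3.38139)=-0.11497, 0.017×(-4.07454)=-0.06927, 0.371×(-0.99155)=-0.36787, 0.008×(-4.82831)=-0.03863, 0.008×(-4.82831)=-0.03863, 0.008×(-4.82831)=-0.03863.
Sum = -1.76514, so H' = 1.765.

1.765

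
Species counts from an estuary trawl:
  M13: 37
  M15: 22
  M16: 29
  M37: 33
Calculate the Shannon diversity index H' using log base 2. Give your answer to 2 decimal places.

Total N = 37+22+29+33 = 121, so the proportions are 0.3058, 0.1818, 0.2397, 0.2727 (working shown to 4 dp, full precision carried).
Each pᵢ log₂ pᵢ term: 0.3058×(-1.7094)=-0.5227, 0.1818×(-2.4594)=-0.4472, 0.2397×(-2.0609)=-0.4939, 0.2727×(-1.8745)=-0.5112.
Sum = -1.9750, so H' = 1.98.

1.98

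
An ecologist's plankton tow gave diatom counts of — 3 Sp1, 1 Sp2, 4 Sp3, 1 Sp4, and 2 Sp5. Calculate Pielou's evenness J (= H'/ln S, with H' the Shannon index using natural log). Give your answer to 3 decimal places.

0.912

Total N = 3+1+4+1+2 = 11, so the proportions are 0.27273, 0.09091, 0.36364, 0.09091, 0.18182 (working shown to 5 dp, full precision carried).
H' = −Σ pᵢ ln pᵢ = −((-0.35435) + (-0.21799) + (-0.36785) + (-0.21799) + (-0.30995)) = 1.46814.
With S = 5 species, ln S = 1.60944, so J = 1.46814/1.60944 = 0.91221, i.e. 0.912 to 3 decimal places.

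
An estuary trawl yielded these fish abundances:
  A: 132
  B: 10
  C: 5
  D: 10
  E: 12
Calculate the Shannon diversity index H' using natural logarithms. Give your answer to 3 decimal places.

Total N = 132+10+5+10+12 = 169, so the proportions are 0.78107, 0.05917, 0.02959, 0.05917, 0.07101 (working shown to 5 dp, full precision carried).
Each pᵢ ln pᵢ term: 0.78107×(-0.24710)=-0.19300, 0.05917×(-2.82731)=-0.16730, 0.02959×(-3.52046)=-0.10416, 0.05917×(-2.82731)=-0.16730, 0.07101×(-2.64499)=-0.18781.
Sum = -0.81956, so H' = 0.820.

0.820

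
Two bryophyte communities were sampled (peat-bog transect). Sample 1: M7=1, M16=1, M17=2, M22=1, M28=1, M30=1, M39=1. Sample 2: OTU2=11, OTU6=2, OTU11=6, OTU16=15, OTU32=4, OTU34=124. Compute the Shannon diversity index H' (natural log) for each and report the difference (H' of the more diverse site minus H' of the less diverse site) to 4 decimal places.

1.0309

Sample 1: N=8, proportions 0.125, 0.125, 0.25, 0.125, 0.125, 0.125, 0.125, giving H' = 1.9061547 (working shown to 7 dp, full precision carried).
Sample 2: N=162, proportions 0.0679012, 0.0123457, 0.037037, 0.0925926, 0.0246914, 0.7654321, giving H' = 0.8752843.
Difference = |1.9061547 − 0.8752843| = 1.0308704, i.e. 1.0309 to 4 decimal places.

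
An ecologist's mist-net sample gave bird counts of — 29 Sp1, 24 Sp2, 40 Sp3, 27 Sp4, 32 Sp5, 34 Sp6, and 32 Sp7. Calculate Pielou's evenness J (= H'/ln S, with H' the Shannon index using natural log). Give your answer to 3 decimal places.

Total N = 29+24+40+27+32+34+32 = 218, so the proportions are 0.13303, 0.11009, 0.18349, 0.12385, 0.14679, 0.15596, 0.14679 (working shown to 5 dp, full precision carried).
H' = −Σ pᵢ ln pᵢ = −((-0.26834) + (-0.24291) + (-0.31112) + (-0.25869) + (-0.28165) + (-0.28980) + (-0.28165)) = 1.93417.
With S = 7 species, ln S = 1.94591, so J = 1.93417/1.94591 = 0.99397, i.e. 0.994 to 3 decimal places.

0.994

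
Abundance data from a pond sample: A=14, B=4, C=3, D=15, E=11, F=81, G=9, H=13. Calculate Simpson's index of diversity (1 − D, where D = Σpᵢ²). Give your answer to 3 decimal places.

0.672

Total N = 14+4+3+15+11+81+9+13 = 150, so the proportions are 0.09333, 0.02667, 0.02, 0.1, 0.07333, 0.54, 0.06, 0.08667 (working shown to 5 dp, full precision carried).
D = 0.09333² + 0.02667² + 0.02² + 0.1² + 0.07333² + 0.54² + 0.06² + 0.08667² = 0.00871 + 0.00071 + 0.00040 + 0.01000 + 0.00538 + 0.29160 + 0.00360 + 0.00751 = 0.32791.
So 1 − D = 0.67209, i.e. 0.672 to 3 decimal places.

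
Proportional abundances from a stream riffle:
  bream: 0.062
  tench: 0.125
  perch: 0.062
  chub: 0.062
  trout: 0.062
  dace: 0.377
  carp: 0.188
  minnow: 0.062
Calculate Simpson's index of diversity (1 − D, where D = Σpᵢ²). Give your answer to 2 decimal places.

0.79

D = 0.062² + 0.125² + 0.062² + 0.062² + 0.062² + 0.377² + 0.188² + 0.062² = 0.0038 + 0.0156 + 0.0038 + 0.0038 + 0.0038 + 0.1421 + 0.0353 + 0.0038 = 0.2123 (working shown to 4 dp, full precision carried).
So 1 − D = 0.7877, i.e. 0.79 to 2 decimal places.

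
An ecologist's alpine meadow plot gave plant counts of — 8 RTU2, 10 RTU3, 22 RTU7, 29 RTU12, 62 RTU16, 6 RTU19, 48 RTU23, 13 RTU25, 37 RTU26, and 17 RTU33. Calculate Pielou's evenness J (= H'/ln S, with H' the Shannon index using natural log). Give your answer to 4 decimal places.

0.8971

Total N = 8+10+22+29+62+6+48+13+37+17 = 252, so the proportions are 0.031746, 0.039683, 0.087302, 0.115079, 0.246032, 0.02381, 0.190476, 0.051587, 0.146825, 0.06746 (working shown to 6 dp, full precision carried).
H' = −Σ pᵢ ln pᵢ = −((-0.109523) + (-0.128049) + (-0.212875) + (-0.248817) + (-0.345009) + (-0.088992) + (-0.315853) + (-0.152930) + (-0.281686) + (-0.181888)) = 2.065622.
With S = 10 species, ln S = 2.302585, so J = 2.065622/2.302585 = 0.897088, i.e. 0.8971 to 4 decimal places.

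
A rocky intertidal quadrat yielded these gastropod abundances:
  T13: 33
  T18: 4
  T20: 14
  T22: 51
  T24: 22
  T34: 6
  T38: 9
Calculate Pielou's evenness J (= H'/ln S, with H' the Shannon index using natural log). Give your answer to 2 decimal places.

0.85

Total N = 33+4+14+51+22+6+9 = 139, so the proportions are 0.2374, 0.0288, 0.1007, 0.3669, 0.1583, 0.0432, 0.0647 (working shown to 4 dp, full precision carried).
H' = −Σ pᵢ ln pᵢ = −((-0.3414) + (-0.1021) + (-0.2312) + (-0.3679) + (-0.2918) + (-0.1357) + (-0.1772)) = 1.6472.
With S = 7 species, ln S = 1.9459, so J = 1.6472/1.9459 = 0.8465, i.e. 0.85 to 2 decimal places.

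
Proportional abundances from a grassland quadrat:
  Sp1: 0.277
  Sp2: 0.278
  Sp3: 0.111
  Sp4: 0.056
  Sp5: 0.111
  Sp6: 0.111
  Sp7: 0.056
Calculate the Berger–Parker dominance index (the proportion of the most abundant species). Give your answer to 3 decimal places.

The largest proportion is 0.278, i.e. d = 0.278 to 3 decimal places.

0.278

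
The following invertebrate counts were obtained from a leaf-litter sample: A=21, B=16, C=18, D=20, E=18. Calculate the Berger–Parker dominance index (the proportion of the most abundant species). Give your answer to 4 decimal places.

0.2258

Total N = 21+16+18+20+18 = 93, so the proportions are 0.225806, 0.172043, 0.193548, 0.215054, 0.193548 (working shown to 6 dp, full precision carried).
The largest proportion is 0.225806, i.e. d = 0.2258 to 4 decimal places.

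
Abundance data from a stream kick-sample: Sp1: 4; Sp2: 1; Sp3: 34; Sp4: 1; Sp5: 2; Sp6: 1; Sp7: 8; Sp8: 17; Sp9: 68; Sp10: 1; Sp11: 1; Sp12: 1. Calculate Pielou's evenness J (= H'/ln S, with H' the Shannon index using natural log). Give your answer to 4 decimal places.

0.6003

Total N = 4+1+34+1+2+1+8+17+68+1+1+1 = 139, so the proportions are 0.028777, 0.007194, 0.244604, 0.007194, 0.014388, 0.007194, 0.057554, 0.122302, 0.489209, 0.007194, 0.007194, 0.007194 (working shown to 6 dp, full precision carried).
H' = −Σ pᵢ ln pᵢ = −((-0.102106) + (-0.035500) + (-0.344431) + (-0.035500) + (-0.061026) + (-0.035500) + (-0.164318) + (-0.256989) + (-0.349768) + (-0.035500) + (-0.035500) + (-0.035500)) = 1.491636.
With S = 12 species, ln S = 2.484907, so J = 1.491636/2.484907 = 0.600279, i.e. 0.6003 to 4 decimal places.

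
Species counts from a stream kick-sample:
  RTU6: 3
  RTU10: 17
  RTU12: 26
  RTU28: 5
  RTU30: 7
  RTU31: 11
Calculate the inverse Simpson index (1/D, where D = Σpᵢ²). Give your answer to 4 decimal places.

4.0727

Total N = 3+17+26+5+7+11 = 69, so the proportions are 0.04347826, 0.24637681, 0.37681159, 0.07246377, 0.10144928, 0.15942029 (working shown to 8 dp, full precision carried).
D = 0.04347826² + 0.24637681² + 0.37681159² + 0.07246377² + 0.10144928² + 0.15942029² = 0.00189036 + 0.06070153 + 0.14198698 + 0.00525100 + 0.01029196 + 0.02541483 = 0.24553665.
So 1/D = 4.072712, i.e. 4.0727 to 4 decimal places.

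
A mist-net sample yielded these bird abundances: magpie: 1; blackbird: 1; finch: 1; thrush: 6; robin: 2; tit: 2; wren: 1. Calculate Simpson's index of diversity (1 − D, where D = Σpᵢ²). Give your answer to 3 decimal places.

Total N = 1+1+1+6+2+2+1 = 14, so the proportions are 0.07143, 0.07143, 0.07143, 0.42857, 0.14286, 0.14286, 0.07143 (working shown to 5 dp, full precision carried).
D = 0.07143² + 0.07143² + 0.07143² + 0.42857² + 0.14286² + 0.14286² + 0.07143² = 0.00510 + 0.00510 + 0.00510 + 0.18367 + 0.02041 + 0.02041 + 0.00510 = 0.24490.
So 1 − D = 0.75510, i.e. 0.755 to 3 decimal places.

0.755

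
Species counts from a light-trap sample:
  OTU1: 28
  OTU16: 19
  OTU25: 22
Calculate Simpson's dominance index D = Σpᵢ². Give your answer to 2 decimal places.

0.34

Total N = 28+19+22 = 69, so the proportions are 0.4058, 0.2754, 0.3188 (working shown to 4 dp, full precision carried).
D = 0.4058² + 0.2754² + 0.3188² = 0.1647 + 0.0758 + 0.1017 = 0.3422.
To 2 decimal places, D = 0.34.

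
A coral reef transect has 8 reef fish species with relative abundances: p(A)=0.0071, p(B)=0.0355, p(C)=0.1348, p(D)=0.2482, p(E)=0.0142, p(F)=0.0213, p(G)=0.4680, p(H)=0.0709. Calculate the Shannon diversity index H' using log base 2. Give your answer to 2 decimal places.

Each pᵢ log₂ pᵢ term (working shown to 4 dp, full precision carried): 0.0071×(-7.1380)=-0.0507, 0.0355×(-4.8160)=-0.1710, 0.1348×(-2.8911)=-0.3897, 0.2482×(-2.0104)=-0.4990, 0.0142×(-6.1380)=-0.0872, 0.0213×(-5.5530)=-0.1183, 0.468×(-1.0954)=-0.5127, 0.0709×(-3.8181)=-0.2707.
Sum = -2.0992, so H' = 2.10.

2.10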